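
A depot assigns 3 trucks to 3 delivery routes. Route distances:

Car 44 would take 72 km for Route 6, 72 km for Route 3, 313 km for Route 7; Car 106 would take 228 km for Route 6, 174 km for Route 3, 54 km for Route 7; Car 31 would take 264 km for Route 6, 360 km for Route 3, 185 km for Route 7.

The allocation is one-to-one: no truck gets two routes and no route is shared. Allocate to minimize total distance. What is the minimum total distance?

This is the linear assignment problem.
Optimal: Car 44→Route 3 (72 km), Car 106→Route 7 (54 km), Car 31→Route 6 (264 km) — total 72+54+264 = 390 km.
Min-entry greedy (repeatedly take the single cheapest remaining cell) gives 486 km, worse by 96.
Next-best assignment: Car 44→Route 6, Car 106→Route 3, Car 31→Route 7 = 431 km.
Swapping Car 44↔Car 31 (Car 44→Route 6 72 km, Car 31→Route 3 360 km) adds 96.

Min total: 390 km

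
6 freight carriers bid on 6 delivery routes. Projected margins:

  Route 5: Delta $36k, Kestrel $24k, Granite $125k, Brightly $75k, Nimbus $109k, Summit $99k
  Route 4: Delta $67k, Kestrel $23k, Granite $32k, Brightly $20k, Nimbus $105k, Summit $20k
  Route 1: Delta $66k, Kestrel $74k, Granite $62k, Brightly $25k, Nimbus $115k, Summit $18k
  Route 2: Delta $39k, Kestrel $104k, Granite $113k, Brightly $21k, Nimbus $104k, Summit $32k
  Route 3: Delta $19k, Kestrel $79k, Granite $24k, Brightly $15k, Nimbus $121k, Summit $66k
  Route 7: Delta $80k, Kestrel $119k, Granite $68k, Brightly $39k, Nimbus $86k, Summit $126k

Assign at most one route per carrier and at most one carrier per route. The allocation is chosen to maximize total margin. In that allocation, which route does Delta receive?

Delta receives Route 4.

Optimal: Delta→Route 4 ($67k), Kestrel→Route 1 ($74k), Granite→Route 2 ($113k), Brightly→Route 5 ($75k), Nimbus→Route 3 ($121k), Summit→Route 7 ($126k) — total 67+74+113+75+121+126 = $576k.
Column-greedy (each route in turn goes to its best remaining carrier) gives $448k, worse by 128.
Next-best assignment: Delta→Route 4, Kestrel→Route 3, Granite→Route 2, Brightly→Route 5, Nimbus→Route 1, Summit→Route 7 = $575k.
Swapping Kestrel↔Brightly (Kestrel→Route 5 $24k, Brightly→Route 1 $25k) loses 100.
Delta's own top route is Route 7 ($80k), but forcing Delta→Route 7 and reassigning the rest optimally gives only $513k — worse by 63.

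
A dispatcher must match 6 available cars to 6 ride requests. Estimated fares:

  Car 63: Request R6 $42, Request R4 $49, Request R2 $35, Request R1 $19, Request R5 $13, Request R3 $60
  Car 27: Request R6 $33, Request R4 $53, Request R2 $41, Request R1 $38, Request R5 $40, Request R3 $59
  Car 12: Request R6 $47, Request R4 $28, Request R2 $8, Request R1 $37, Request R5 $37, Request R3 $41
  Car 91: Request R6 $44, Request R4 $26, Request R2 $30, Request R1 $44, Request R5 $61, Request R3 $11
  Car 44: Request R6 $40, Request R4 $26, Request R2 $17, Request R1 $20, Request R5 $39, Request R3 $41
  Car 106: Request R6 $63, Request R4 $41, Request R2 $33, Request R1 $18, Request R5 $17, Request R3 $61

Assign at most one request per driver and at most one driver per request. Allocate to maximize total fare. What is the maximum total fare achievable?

This is the linear assignment problem.
Optimal: Car 63→Request R4 ($49), Car 27→Request R2 ($41), Car 12→Request R1 ($37), Car 91→Request R5 ($61), Car 44→Request R3 ($41), Car 106→Request R6 ($63) — total 49+41+37+61+41+63 = $292.
Row-greedy (each driver in turn takes its best remaining request) gives $274, worse by 18.
Next-best assignment: Car 63→Request R3, Car 27→Request R4, Car 12→Request R1, Car 91→Request R5, Car 44→Request R2, Car 106→Request R6 = $291.
Swapping Car 12↔Car 91 (Car 12→Request R5 $37, Car 91→Request R1 $44) loses 17.

Maximum total: $292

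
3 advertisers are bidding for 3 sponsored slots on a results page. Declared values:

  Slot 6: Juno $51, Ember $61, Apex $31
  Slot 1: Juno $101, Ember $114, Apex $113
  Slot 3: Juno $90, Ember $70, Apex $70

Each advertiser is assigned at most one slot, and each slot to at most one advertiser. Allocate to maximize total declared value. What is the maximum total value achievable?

Max total: $264

Optimal: Juno→Slot 3 ($90), Ember→Slot 6 ($61), Apex→Slot 1 ($113) — total 90+61+113 = $264.
Max-entry greedy (repeatedly take the single best remaining cell) gives $235, worse by 29.
Checked against all permutations: $264 is optimal.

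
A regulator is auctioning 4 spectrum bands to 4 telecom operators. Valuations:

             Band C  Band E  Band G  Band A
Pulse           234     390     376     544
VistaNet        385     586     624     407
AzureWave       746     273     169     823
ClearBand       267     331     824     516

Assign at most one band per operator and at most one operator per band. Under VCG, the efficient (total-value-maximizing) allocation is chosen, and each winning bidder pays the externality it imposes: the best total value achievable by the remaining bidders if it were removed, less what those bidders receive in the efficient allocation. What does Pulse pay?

Efficient allocation: Pulse→Band A ($544M), VistaNet→Band E ($586M), AzureWave→Band C ($746M), ClearBand→Band G ($824M); total welfare W = $2700M.
Pulse receives Band A at value $544M, so the others get W − 544 = $2156M.
Without Pulse: best allocation of the remaining 3 bidders over all 4 bands is VistaNet→Band E ($586M), AzureWave→Band A ($823M), ClearBand→Band G ($824M), total $2233M.
VCG payment = (others' best without Pulse) − (others' welfare with Pulse) = 2233 − 2156 = $77M.

Pulse pays $77M.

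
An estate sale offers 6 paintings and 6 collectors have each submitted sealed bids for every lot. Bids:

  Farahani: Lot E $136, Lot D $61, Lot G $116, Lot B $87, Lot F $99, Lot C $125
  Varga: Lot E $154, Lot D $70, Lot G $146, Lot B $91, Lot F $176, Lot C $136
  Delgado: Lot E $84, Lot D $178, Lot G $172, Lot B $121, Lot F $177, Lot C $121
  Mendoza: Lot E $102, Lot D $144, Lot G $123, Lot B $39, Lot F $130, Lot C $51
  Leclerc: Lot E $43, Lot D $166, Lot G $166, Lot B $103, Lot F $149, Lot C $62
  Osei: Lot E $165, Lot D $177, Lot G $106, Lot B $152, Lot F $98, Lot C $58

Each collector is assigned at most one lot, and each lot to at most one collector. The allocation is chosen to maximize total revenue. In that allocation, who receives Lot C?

This is a one-to-one assignment (maximum-weight bipartite matching).
Optimal: Farahani→Lot C ($125), Varga→Lot E ($154), Delgado→Lot F ($177), Mendoza→Lot D ($144), Leclerc→Lot G ($166), Osei→Lot B ($152) — total 125+154+177+144+166+152 = $918.
Column-greedy (each lot in turn goes to its best remaining collector) gives $855, worse by 63.
Farahani's own top lot is Lot E ($136), but forcing Farahani→Lot E and reassigning the rest optimally gives only $911 — worse by 7.

Farahani receives Lot C.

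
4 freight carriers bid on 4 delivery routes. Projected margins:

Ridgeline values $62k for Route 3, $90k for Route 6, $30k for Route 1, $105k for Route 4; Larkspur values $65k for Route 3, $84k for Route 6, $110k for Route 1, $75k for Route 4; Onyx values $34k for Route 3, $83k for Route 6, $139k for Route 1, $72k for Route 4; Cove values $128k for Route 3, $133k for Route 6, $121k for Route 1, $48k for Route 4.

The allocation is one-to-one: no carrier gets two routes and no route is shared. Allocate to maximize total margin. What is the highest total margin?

Maximum total: $456k

Treat this as an assignment problem: match each carrier to one route.
Optimal: Ridgeline→Route 4 ($105k), Larkspur→Route 6 ($84k), Onyx→Route 1 ($139k), Cove→Route 3 ($128k) — total 105+84+139+128 = $456k.
Row-greedy (each carrier in turn takes its best remaining route) gives $426k, worse by 30.
Swapping Cove↔Onyx (Cove→Route 1 $121k, Onyx→Route 3 $34k) loses 112.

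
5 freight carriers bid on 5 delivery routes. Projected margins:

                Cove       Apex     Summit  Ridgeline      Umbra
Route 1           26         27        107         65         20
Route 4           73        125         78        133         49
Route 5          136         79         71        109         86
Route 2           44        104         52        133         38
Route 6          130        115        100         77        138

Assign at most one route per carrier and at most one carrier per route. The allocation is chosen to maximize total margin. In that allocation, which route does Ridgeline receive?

Ridgeline receives Route 2.

Optimal: Cove→Route 5 ($136k), Apex→Route 4 ($125k), Summit→Route 1 ($107k), Ridgeline→Route 2 ($133k), Umbra→Route 6 ($138k) — total 136+125+107+133+138 = $639k.
Column-greedy (each route in turn goes to its best remaining carrier) gives $618k, worse by 21.
Swapping Summit↔Umbra (Summit→Route 6 $100k, Umbra→Route 1 $20k) loses 125.
No other one-to-one assignment exceeds $639k.
Ridgeline's own top route is Route 4 ($133k), but forcing Ridgeline→Route 4 and reassigning the rest optimally gives only $618k — worse by 21.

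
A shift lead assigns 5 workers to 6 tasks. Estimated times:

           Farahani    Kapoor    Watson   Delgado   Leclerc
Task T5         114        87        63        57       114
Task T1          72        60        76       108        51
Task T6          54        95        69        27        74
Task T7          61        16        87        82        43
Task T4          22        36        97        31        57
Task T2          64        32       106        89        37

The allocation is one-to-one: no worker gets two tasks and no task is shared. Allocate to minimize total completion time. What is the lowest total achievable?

Minimum total: 165 min

Optimal: Farahani→Task T4 (22 min), Kapoor→Task T7 (16 min), Watson→Task T5 (63 min), Delgado→Task T6 (27 min), Leclerc→Task T2 (37 min) — total 22+16+63+27+37 = 165 min.
Column-greedy (each task in turn goes to its cheapest remaining worker) gives 275 min, worse by 110.
Swapping Delgado↔Kapoor (Delgado→Task T7 82 min, Kapoor→Task T6 95 min) adds 134.
Checked against all permutations: 165 min is optimal.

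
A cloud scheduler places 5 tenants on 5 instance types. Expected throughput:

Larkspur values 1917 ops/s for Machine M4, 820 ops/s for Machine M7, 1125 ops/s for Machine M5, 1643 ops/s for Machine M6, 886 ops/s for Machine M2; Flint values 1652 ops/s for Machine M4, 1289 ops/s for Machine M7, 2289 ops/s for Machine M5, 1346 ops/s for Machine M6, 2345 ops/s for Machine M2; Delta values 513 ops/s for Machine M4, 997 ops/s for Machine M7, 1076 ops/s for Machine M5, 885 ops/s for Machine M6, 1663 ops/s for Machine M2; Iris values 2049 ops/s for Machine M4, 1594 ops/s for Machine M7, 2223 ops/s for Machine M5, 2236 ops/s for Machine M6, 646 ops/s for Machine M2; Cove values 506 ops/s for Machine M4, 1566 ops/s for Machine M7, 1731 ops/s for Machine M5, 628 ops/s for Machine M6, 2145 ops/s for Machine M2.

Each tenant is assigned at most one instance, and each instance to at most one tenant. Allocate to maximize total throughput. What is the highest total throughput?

Optimal: Larkspur→Machine M4 (1917 ops/s), Flint→Machine M5 (2289 ops/s), Delta→Machine M2 (1663 ops/s), Iris→Machine M6 (2236 ops/s), Cove→Machine M7 (1566 ops/s) — total 1917+2289+1663+2236+1566 = 9671 ops/s.
Column-greedy (each instance in turn goes to its best remaining tenant) gives 9210 ops/s, worse by 461.
Swapping Delta↔Iris (Delta→Machine M6 885 ops/s, Iris→Machine M2 646 ops/s) loses 2368.

Max total: 9671 ops/s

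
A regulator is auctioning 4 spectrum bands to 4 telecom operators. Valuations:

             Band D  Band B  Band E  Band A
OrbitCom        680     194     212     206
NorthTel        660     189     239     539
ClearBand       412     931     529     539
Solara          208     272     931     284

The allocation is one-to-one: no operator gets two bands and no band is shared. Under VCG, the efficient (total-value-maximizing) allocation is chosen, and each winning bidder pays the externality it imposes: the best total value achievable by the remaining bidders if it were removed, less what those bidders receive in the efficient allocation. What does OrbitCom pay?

OrbitCom pays $121M.

Efficient allocation: OrbitCom→Band D ($680M), NorthTel→Band A ($539M), ClearBand→Band B ($931M), Solara→Band E ($931M); total welfare W = $3081M.
OrbitCom receives Band D at value $680M, so the others get W − 680 = $2401M.
Without OrbitCom: best allocation of the remaining 3 bidders over all 4 bands is NorthTel→Band D ($660M), ClearBand→Band B ($931M), Solara→Band E ($931M), total $2522M.
VCG payment = (others' best without OrbitCom) − (others' welfare with OrbitCom) = 2522 − 2401 = $121M.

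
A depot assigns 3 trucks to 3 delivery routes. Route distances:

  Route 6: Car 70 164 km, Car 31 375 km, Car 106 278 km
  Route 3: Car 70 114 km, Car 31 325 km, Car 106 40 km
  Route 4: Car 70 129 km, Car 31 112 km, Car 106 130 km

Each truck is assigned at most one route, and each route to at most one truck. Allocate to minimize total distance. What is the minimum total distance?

Min total: 316 km

Optimal: Car 70→Route 6 (164 km), Car 31→Route 4 (112 km), Car 106→Route 3 (40 km) — total 164+112+40 = 316 km.
Row-greedy (each truck in turn takes its cheapest remaining route) gives 504 km, worse by 188.
Next-best assignment: Car 70→Route 3, Car 31→Route 4, Car 106→Route 6 = 504 km.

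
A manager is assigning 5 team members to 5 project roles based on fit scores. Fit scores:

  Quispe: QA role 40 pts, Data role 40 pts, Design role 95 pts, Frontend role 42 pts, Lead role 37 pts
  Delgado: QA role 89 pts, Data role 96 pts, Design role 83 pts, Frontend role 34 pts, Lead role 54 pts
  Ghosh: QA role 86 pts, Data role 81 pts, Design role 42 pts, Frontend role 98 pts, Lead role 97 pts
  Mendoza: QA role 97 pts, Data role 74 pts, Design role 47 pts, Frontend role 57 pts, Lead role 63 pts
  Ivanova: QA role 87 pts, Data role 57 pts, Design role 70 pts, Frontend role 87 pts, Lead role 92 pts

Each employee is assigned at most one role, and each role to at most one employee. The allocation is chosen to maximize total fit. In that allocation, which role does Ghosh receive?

This is a one-to-one assignment (maximum-weight bipartite matching).
Optimal: Quispe→Design role (95 pts), Delgado→Data role (96 pts), Ghosh→Frontend role (98 pts), Mendoza→QA role (97 pts), Ivanova→Lead role (92 pts) — total 95+96+98+97+92 = 478 pts.
Next-best assignment: Quispe→Design role, Delgado→Data role, Ghosh→Lead role, Mendoza→QA role, Ivanova→Frontend role = 472 pts.
Swapping Mendoza↔Ivanova (Mendoza→Lead role 63 pts, Ivanova→QA role 87 pts) loses 39.

Ghosh receives Frontend role.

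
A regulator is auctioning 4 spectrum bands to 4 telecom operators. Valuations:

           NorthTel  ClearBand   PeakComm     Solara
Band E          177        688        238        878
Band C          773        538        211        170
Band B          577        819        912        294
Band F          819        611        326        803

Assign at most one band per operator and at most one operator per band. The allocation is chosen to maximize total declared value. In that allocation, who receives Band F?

Optimal: NorthTel→Band C ($773M), ClearBand→Band E ($688M), PeakComm→Band B ($912M), Solara→Band F ($803M) — total 773+688+912+803 = $3176M.
Row-greedy (each operator in turn takes its best remaining band) gives $2046M, worse by 1130.
Next-best assignment: NorthTel→Band C, ClearBand→Band F, PeakComm→Band B, Solara→Band E = $3174M.
Solara's own top band is Band E ($878M), but forcing Solara→Band E and reassigning the rest optimally gives only $3174M — worse by 2.

Solara receives Band F.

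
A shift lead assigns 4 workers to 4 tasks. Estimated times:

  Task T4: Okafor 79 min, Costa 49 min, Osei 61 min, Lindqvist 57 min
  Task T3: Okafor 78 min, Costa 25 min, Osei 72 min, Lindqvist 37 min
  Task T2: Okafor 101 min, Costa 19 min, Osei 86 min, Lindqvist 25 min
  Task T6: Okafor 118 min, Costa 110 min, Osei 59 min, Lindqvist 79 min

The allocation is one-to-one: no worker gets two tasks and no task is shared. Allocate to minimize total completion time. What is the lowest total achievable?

Optimal: Okafor→Task T4 (79 min), Costa→Task T3 (25 min), Osei→Task T6 (59 min), Lindqvist→Task T2 (25 min) — total 79+25+59+25 = 188 min.
Row-greedy (each worker in turn takes its cheapest remaining task) gives 213 min, worse by 25.
Next-best assignment: Okafor→Task T4, Costa→Task T2, Osei→Task T6, Lindqvist→Task T3 = 194 min.

Min total: 188 min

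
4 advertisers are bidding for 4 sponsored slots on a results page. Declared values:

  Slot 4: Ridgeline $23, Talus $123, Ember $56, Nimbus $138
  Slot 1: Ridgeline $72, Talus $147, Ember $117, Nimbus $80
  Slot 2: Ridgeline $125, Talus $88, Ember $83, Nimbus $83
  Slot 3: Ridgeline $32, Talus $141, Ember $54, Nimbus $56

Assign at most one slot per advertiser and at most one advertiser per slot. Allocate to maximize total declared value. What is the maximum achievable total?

Max total: $521

Optimal: Ridgeline→Slot 2 ($125), Talus→Slot 3 ($141), Ember→Slot 1 ($117), Nimbus→Slot 4 ($138) — total 125+141+117+138 = $521.
Max-entry greedy (repeatedly take the single best remaining cell) gives $464, worse by 57.
No other one-to-one assignment exceeds $521.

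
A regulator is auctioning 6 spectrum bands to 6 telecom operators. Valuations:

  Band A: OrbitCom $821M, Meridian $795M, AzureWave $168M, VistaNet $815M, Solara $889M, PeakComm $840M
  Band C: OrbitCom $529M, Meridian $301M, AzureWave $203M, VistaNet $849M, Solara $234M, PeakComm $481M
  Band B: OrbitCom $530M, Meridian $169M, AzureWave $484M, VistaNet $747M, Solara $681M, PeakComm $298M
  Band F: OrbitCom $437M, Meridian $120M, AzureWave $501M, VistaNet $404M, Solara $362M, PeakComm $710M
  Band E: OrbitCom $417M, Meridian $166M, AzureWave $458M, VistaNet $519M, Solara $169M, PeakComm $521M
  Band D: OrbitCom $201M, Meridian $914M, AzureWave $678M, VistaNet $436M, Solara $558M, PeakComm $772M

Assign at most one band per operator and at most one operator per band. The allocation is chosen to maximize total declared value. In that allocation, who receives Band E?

Optimal: OrbitCom→Band A ($821M), Meridian→Band D ($914M), AzureWave→Band E ($458M), VistaNet→Band C ($849M), Solara→Band B ($681M), PeakComm→Band F ($710M) — total 821+914+458+849+681+710 = $4433M.
Max-entry greedy (repeatedly take the single best remaining cell) gives $4350M, worse by 83.
Swapping Meridian↔AzureWave (Meridian→Band E $166M, AzureWave→Band D $678M) loses 528.
No other one-to-one assignment exceeds $4433M.
AzureWave's own top band is Band D ($678M), but forcing AzureWave→Band D and reassigning the rest optimally gives only $4130M — worse by 303.

AzureWave receives Band E.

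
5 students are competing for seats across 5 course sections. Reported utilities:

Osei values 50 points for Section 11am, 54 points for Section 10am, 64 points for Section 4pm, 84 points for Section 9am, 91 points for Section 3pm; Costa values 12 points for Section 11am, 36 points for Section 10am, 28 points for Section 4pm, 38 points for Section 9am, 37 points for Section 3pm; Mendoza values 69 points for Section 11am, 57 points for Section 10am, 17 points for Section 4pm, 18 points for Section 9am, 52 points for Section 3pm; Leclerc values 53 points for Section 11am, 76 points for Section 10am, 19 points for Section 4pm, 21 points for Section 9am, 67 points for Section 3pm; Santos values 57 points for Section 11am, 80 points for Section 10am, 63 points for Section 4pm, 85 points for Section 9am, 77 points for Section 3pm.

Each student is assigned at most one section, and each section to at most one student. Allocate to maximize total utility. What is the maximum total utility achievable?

Maximum total: 349 points

Optimal: Osei→Section 3pm (91 points), Costa→Section 4pm (28 points), Mendoza→Section 11am (69 points), Leclerc→Section 10am (76 points), Santos→Section 9am (85 points) — total 91+28+69+76+85 = 349 points.
Row-greedy (each student in turn takes its best remaining section) gives 337 points, worse by 12.
Next-best assignment: Osei→Section 3pm, Costa→Section 9am, Mendoza→Section 11am, Leclerc→Section 10am, Santos→Section 4pm = 337 points.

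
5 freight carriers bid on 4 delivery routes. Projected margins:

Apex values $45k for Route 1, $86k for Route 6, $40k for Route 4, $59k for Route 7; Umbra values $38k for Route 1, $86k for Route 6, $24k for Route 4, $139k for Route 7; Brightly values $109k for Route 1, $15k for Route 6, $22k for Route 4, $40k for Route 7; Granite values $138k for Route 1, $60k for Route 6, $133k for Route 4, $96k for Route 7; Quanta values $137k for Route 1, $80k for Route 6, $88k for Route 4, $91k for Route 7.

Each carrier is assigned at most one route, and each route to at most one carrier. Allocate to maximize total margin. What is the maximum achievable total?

Max total: $495k

This is the linear assignment problem.
Optimal: Quanta→Route 1 ($137k), Apex→Route 6 ($86k), Granite→Route 4 ($133k), Umbra→Route 7 ($139k) — total 137+86+133+139 = $495k.
Next-best assignment: Brightly→Route 1, Apex→Route 6, Granite→Route 4, Umbra→Route 7 = $467k.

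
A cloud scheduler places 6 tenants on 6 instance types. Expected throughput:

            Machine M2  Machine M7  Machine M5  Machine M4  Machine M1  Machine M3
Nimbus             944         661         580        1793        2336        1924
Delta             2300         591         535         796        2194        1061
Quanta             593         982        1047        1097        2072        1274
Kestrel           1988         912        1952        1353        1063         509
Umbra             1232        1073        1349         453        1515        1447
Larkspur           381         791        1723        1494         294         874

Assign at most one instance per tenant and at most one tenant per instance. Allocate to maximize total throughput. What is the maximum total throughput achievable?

Max total: 10815 ops/s

Optimal: Nimbus→Machine M3 (1924 ops/s), Delta→Machine M2 (2300 ops/s), Quanta→Machine M1 (2072 ops/s), Kestrel→Machine M5 (1952 ops/s), Umbra→Machine M7 (1073 ops/s), Larkspur→Machine M4 (1494 ops/s) — total 1924+2300+2072+1952+1073+1494 = 10815 ops/s.
Max-entry greedy (repeatedly take the single best remaining cell) gives 10511 ops/s, worse by 304.
No other one-to-one assignment exceeds 10815 ops/s.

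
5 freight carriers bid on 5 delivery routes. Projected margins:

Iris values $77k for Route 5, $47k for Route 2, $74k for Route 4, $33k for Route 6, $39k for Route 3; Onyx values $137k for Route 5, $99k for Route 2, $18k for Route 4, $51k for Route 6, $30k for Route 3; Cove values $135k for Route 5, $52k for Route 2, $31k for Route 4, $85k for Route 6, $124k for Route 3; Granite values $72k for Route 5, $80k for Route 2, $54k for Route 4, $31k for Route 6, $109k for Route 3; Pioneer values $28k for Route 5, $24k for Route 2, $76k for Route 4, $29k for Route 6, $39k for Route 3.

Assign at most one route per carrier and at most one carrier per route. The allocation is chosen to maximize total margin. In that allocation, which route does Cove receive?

Cove receives Route 6.

This is the linear assignment problem.
Optimal: Iris→Route 2 ($47k), Onyx→Route 5 ($137k), Cove→Route 6 ($85k), Granite→Route 3 ($109k), Pioneer→Route 4 ($76k) — total 47+137+85+109+76 = $454k.
Row-greedy (each carrier in turn takes its best remaining route) gives $383k, worse by 71.
Every other assignment is strictly worse.
Cove's own top route is Route 5 ($135k), but forcing Cove→Route 5 and reassigning the rest optimally gives only $452k — worse by 2.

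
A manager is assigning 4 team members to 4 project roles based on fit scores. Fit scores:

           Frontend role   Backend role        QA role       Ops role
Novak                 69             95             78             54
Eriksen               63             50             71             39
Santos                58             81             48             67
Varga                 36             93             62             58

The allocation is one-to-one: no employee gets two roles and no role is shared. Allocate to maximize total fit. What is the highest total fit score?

Optimal: Novak→QA role (78 pts), Eriksen→Frontend role (63 pts), Santos→Ops role (67 pts), Varga→Backend role (93 pts) — total 78+63+67+93 = 301 pts.
Row-greedy (each employee in turn takes its best remaining role) gives 269 pts, worse by 32.
Checked against all permutations: 301 pts is optimal.

Maximum total: 301 pts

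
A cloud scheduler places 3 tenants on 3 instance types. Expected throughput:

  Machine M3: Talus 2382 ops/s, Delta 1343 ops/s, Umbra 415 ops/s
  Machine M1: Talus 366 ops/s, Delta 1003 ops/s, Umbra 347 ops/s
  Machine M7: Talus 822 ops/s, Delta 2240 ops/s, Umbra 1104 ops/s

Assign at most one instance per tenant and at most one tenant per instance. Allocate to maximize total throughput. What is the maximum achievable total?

Optimal: Talus→Machine M3 (2382 ops/s), Delta→Machine M7 (2240 ops/s), Umbra→Machine M1 (347 ops/s) — total 2382+2240+347 = 4969 ops/s.
Checked against all permutations: 4969 ops/s is optimal.

Max total: 4969 ops/s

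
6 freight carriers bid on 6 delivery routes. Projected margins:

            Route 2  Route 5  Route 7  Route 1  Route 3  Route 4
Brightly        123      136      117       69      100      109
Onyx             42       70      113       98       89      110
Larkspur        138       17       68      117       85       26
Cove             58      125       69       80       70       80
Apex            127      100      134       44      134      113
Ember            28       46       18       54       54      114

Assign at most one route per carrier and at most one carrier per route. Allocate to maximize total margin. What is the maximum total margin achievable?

This is the linear assignment problem.
Optimal: Brightly→Route 2 ($123k), Onyx→Route 7 ($113k), Larkspur→Route 1 ($117k), Cove→Route 5 ($125k), Apex→Route 3 ($134k), Ember→Route 4 ($114k) — total 123+113+117+125+134+114 = $726k.
Column-greedy (each route in turn goes to its best remaining carrier) gives $690k, worse by 36.
Swapping Cove↔Brightly (Cove→Route 2 $58k, Brightly→Route 5 $136k) loses 54.
No other one-to-one assignment exceeds $726k.

Max total: $726k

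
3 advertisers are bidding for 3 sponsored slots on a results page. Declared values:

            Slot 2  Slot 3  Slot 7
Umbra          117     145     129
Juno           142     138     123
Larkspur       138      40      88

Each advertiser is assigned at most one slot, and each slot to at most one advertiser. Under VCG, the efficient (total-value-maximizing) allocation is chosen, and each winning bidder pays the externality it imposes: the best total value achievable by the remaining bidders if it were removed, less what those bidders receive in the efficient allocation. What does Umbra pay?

Efficient allocation: Umbra→Slot 3 ($145), Juno→Slot 7 ($123), Larkspur→Slot 2 ($138); total welfare W = $406.
Umbra receives Slot 3 at value $145, so the others get W − 145 = $261.
Without Umbra: best allocation of the remaining 2 bidders over all 3 slots is Juno→Slot 3 ($138), Larkspur→Slot 2 ($138), total $276.
VCG payment = (others' best without Umbra) − (others' welfare with Umbra) = 276 − 261 = $15.

Umbra pays $15.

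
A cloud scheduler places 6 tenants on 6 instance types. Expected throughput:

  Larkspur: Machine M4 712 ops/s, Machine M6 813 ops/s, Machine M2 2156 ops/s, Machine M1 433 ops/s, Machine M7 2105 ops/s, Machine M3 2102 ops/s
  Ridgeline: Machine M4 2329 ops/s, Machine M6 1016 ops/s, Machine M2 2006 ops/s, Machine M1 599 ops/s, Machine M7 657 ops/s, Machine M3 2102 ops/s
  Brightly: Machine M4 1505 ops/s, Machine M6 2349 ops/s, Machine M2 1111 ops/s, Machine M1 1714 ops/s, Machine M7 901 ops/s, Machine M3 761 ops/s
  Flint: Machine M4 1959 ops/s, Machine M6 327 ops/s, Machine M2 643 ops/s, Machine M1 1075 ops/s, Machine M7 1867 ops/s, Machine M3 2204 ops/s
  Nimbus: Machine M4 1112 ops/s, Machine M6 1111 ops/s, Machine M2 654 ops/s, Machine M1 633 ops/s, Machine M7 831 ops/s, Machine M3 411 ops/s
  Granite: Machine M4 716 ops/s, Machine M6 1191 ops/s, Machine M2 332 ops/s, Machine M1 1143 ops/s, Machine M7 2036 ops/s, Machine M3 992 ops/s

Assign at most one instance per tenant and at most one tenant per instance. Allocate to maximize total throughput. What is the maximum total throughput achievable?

Optimal: Larkspur→Machine M2 (2156 ops/s), Ridgeline→Machine M4 (2329 ops/s), Brightly→Machine M6 (2349 ops/s), Flint→Machine M3 (2204 ops/s), Nimbus→Machine M1 (633 ops/s), Granite→Machine M7 (2036 ops/s) — total 2156+2329+2349+2204+633+2036 = 11707 ops/s.
Next-best assignment: Larkspur→Machine M2, Ridgeline→Machine M4, Brightly→Machine M1, Flint→Machine M3, Nimbus→Machine M6, Granite→Machine M7 = 11550 ops/s.
Checked against all permutations: 11707 ops/s is optimal.

Maximum total: 11707 ops/s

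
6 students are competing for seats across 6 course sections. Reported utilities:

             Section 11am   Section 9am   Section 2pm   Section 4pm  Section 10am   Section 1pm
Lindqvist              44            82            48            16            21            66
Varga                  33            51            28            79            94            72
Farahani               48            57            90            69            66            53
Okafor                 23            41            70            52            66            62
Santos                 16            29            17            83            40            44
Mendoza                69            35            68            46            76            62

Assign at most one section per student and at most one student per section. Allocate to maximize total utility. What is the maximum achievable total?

This is the linear assignment problem.
Optimal: Lindqvist→Section 9am (82 points), Varga→Section 10am (94 points), Farahani→Section 2pm (90 points), Okafor→Section 1pm (62 points), Santos→Section 4pm (83 points), Mendoza→Section 11am (69 points) — total 82+94+90+62+83+69 = 480 points.
Next-best assignment: Lindqvist→Section 9am, Varga→Section 1pm, Farahani→Section 2pm, Okafor→Section 10am, Santos→Section 4pm, Mendoza→Section 11am = 462 points.
Swapping Varga↔Santos (Varga→Section 4pm 79 points, Santos→Section 10am 40 points) loses 58.
Every other assignment is strictly worse.

Maximum total: 480 points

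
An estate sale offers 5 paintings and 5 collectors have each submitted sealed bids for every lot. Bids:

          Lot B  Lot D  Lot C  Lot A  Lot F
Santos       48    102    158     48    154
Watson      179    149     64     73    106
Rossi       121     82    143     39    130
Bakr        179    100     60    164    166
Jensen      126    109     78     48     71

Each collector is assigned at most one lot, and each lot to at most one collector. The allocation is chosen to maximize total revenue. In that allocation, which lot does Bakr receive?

Bakr receives Lot A.

Optimal: Santos→Lot F ($154), Watson→Lot B ($179), Rossi→Lot C ($143), Bakr→Lot A ($164), Jensen→Lot D ($109) — total 154+179+143+164+109 = $749.
Column-greedy (each lot in turn goes to its best remaining collector) gives $740, worse by 9.
Checked against all permutations: $749 is optimal.
Bakr's own top lot is Lot B ($179), but forcing Bakr→Lot B and reassigning the rest optimally gives only $673 — worse by 76.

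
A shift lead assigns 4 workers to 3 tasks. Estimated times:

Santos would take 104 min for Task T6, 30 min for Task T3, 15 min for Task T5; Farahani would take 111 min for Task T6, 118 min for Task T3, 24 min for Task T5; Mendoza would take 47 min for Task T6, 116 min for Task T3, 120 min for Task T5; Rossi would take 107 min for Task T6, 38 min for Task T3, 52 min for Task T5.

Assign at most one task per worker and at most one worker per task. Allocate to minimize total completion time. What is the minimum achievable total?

Min total: 100 min

Optimal: Mendoza→Task T6 (47 min), Rossi→Task T3 (38 min), Santos→Task T5 (15 min) — total 47+38+15 = 100 min.
Row-greedy (each worker in turn takes its cheapest remaining task) gives 242 min, worse by 142.
Next-best assignment: Mendoza→Task T6, Santos→Task T3, Farahani→Task T5 = 101 min.
Swapping Rossi↔Mendoza (Rossi→Task T6 107 min, Mendoza→Task T3 116 min) adds 138.
No other one-to-one assignment undercuts 100 min.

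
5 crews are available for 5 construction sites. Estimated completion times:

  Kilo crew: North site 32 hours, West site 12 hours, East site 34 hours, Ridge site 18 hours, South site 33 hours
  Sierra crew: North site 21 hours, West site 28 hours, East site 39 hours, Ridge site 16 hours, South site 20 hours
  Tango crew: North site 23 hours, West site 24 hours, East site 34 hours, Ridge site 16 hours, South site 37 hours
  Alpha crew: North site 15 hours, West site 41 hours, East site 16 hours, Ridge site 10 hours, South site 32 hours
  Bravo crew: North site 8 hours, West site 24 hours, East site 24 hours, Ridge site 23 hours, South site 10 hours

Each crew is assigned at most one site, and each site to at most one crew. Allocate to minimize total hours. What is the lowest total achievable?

Min total: 72 hours

Optimal: Kilo crew→West site (12 hours), Sierra crew→South site (20 hours), Tango crew→Ridge site (16 hours), Alpha crew→East site (16 hours), Bravo crew→North site (8 hours) — total 12+20+16+16+8 = 72 hours.
Row-greedy (each crew in turn takes its cheapest remaining site) gives 77 hours, worse by 5.
Swapping Alpha crew↔Sierra crew (Alpha crew→South site 32 hours, Sierra crew→East site 39 hours) adds 35.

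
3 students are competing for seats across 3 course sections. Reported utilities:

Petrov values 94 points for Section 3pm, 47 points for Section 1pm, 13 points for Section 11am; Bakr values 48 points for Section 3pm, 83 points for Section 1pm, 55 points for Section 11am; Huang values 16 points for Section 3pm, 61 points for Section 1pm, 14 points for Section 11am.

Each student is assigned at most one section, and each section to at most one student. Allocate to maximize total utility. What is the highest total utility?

Max total: 210 points

Optimal: Petrov→Section 3pm (94 points), Bakr→Section 11am (55 points), Huang→Section 1pm (61 points) — total 94+55+61 = 210 points.
Max-entry greedy (repeatedly take the single best remaining cell) gives 191 points, worse by 19.
Swapping Bakr↔Petrov (Bakr→Section 3pm 48 points, Petrov→Section 11am 13 points) loses 88.
No other one-to-one assignment exceeds 210 points.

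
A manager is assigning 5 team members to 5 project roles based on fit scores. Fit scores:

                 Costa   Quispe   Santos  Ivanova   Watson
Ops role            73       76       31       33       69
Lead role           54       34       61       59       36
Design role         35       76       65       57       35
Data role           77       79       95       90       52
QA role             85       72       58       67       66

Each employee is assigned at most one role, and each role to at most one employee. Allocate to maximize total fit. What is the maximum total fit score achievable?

Optimal: Costa→QA role (85 pts), Quispe→Design role (76 pts), Santos→Data role (95 pts), Ivanova→Lead role (59 pts), Watson→Ops role (69 pts) — total 85+76+95+59+69 = 384 pts.
Column-greedy (each role in turn goes to its best remaining employee) gives 337 pts, worse by 47.
Every other assignment is strictly worse.

Maximum total: 384 pts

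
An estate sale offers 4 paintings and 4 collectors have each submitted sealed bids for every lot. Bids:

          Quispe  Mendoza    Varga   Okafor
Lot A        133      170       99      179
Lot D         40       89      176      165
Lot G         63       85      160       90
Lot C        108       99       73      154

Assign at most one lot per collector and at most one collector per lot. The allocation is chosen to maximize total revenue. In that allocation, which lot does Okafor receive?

Optimal: Quispe→Lot C ($108), Mendoza→Lot A ($170), Varga→Lot G ($160), Okafor→Lot D ($165) — total 108+170+160+165 = $603.
Max-entry greedy (repeatedly take the single best remaining cell) gives $548, worse by 55.
Next-best assignment: Quispe→Lot G, Mendoza→Lot A, Varga→Lot D, Okafor→Lot C = $563.
Every other assignment is strictly worse.
Okafor's own top lot is Lot A ($179), but forcing Okafor→Lot A and reassigning the rest optimally gives only $548 — worse by 55.

Okafor receives Lot D.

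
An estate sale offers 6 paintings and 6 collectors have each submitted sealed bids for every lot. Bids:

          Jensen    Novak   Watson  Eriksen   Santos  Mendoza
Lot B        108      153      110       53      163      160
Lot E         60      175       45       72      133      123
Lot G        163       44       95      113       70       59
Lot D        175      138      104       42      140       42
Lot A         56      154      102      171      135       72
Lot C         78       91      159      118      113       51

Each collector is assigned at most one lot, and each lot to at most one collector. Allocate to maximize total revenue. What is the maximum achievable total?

Optimal: Jensen→Lot G ($163), Novak→Lot E ($175), Watson→Lot C ($159), Eriksen→Lot A ($171), Santos→Lot D ($140), Mendoza→Lot B ($160) — total 163+175+159+171+140+160 = $968.
Swapping Eriksen↔Watson (Eriksen→Lot C $118, Watson→Lot A $102) loses 110.

Maximum total: $968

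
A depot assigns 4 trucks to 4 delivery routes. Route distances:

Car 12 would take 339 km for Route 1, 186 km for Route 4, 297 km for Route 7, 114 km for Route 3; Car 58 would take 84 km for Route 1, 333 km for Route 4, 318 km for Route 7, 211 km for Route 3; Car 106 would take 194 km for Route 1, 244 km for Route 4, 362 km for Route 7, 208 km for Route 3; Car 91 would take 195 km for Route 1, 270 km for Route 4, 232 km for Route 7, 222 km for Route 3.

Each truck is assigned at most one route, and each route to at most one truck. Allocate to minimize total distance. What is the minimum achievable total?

Minimum total: 674 km

Optimal: Car 12→Route 3 (114 km), Car 58→Route 1 (84 km), Car 106→Route 4 (244 km), Car 91→Route 7 (232 km) — total 114+84+244+232 = 674 km.
Column-greedy (each route in turn goes to its cheapest remaining truck) gives 710 km, worse by 36.
Next-best assignment: Car 12→Route 4, Car 58→Route 1, Car 106→Route 3, Car 91→Route 7 = 710 km.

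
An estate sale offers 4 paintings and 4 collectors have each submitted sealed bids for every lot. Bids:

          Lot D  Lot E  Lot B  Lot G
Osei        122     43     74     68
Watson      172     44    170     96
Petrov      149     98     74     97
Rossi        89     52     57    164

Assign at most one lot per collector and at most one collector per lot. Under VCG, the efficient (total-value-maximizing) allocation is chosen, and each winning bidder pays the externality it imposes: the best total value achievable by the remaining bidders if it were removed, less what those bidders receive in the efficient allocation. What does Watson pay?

Efficient allocation: Osei→Lot D ($122), Watson→Lot B ($170), Petrov→Lot E ($98), Rossi→Lot G ($164); total welfare W = $554.
Watson receives Lot B at value $170, so the others get W − 170 = $384.
Without Watson: best allocation of the remaining 3 bidders over all 4 lots is Osei→Lot B ($74), Petrov→Lot D ($149), Rossi→Lot G ($164), total $387.
VCG payment = (others' best without Watson) − (others' welfare with Watson) = 387 − 384 = $3.

Watson pays $3.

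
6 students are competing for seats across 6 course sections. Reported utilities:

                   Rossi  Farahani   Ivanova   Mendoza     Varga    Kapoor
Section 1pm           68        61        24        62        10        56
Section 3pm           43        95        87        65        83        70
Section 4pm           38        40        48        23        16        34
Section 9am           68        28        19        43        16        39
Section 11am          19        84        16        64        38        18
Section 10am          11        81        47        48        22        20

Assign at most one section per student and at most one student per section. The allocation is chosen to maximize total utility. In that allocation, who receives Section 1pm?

Kapoor receives Section 1pm.

This is the linear assignment problem.
Optimal: Rossi→Section 9am (68 points), Farahani→Section 10am (81 points), Ivanova→Section 4pm (48 points), Mendoza→Section 11am (64 points), Varga→Section 3pm (83 points), Kapoor→Section 1pm (56 points) — total 68+81+48+64+83+56 = 400 points.
Kapoor's own top section is Section 3pm (70 points), but forcing Kapoor→Section 3pm and reassigning the rest optimally gives only 367 points — worse by 33.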